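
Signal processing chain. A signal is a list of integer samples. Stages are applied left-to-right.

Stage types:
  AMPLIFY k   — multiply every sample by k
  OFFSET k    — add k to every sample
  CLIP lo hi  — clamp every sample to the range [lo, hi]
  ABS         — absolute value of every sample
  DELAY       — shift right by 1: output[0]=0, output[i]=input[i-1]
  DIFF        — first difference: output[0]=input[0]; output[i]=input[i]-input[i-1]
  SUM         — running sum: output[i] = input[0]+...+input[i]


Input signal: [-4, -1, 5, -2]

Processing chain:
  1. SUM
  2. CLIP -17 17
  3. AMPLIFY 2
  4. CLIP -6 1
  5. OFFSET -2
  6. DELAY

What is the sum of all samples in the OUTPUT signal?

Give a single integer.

Input: [-4, -1, 5, -2]
Stage 1 (SUM): sum[0..0]=-4, sum[0..1]=-5, sum[0..2]=0, sum[0..3]=-2 -> [-4, -5, 0, -2]
Stage 2 (CLIP -17 17): clip(-4,-17,17)=-4, clip(-5,-17,17)=-5, clip(0,-17,17)=0, clip(-2,-17,17)=-2 -> [-4, -5, 0, -2]
Stage 3 (AMPLIFY 2): -4*2=-8, -5*2=-10, 0*2=0, -2*2=-4 -> [-8, -10, 0, -4]
Stage 4 (CLIP -6 1): clip(-8,-6,1)=-6, clip(-10,-6,1)=-6, clip(0,-6,1)=0, clip(-4,-6,1)=-4 -> [-6, -6, 0, -4]
Stage 5 (OFFSET -2): -6+-2=-8, -6+-2=-8, 0+-2=-2, -4+-2=-6 -> [-8, -8, -2, -6]
Stage 6 (DELAY): [0, -8, -8, -2] = [0, -8, -8, -2] -> [0, -8, -8, -2]
Output sum: -18

Answer: -18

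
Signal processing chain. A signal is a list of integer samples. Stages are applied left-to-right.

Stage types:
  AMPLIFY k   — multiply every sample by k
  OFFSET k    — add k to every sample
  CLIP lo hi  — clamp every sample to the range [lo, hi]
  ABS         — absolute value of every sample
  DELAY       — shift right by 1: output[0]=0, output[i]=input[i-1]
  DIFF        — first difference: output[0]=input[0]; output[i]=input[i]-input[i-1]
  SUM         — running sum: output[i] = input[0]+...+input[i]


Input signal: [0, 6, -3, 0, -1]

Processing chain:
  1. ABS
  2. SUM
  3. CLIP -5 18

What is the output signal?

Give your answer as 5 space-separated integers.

Answer: 0 6 9 9 10

Derivation:
Input: [0, 6, -3, 0, -1]
Stage 1 (ABS): |0|=0, |6|=6, |-3|=3, |0|=0, |-1|=1 -> [0, 6, 3, 0, 1]
Stage 2 (SUM): sum[0..0]=0, sum[0..1]=6, sum[0..2]=9, sum[0..3]=9, sum[0..4]=10 -> [0, 6, 9, 9, 10]
Stage 3 (CLIP -5 18): clip(0,-5,18)=0, clip(6,-5,18)=6, clip(9,-5,18)=9, clip(9,-5,18)=9, clip(10,-5,18)=10 -> [0, 6, 9, 9, 10]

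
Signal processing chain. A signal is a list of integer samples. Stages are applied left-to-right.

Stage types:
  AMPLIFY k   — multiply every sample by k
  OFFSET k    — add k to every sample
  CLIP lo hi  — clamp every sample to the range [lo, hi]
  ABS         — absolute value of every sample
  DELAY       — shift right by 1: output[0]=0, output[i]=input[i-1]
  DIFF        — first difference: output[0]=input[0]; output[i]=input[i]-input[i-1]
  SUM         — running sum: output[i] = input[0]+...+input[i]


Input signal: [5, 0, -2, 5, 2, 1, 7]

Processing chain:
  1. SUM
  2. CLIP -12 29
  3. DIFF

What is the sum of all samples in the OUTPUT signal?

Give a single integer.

Answer: 18

Derivation:
Input: [5, 0, -2, 5, 2, 1, 7]
Stage 1 (SUM): sum[0..0]=5, sum[0..1]=5, sum[0..2]=3, sum[0..3]=8, sum[0..4]=10, sum[0..5]=11, sum[0..6]=18 -> [5, 5, 3, 8, 10, 11, 18]
Stage 2 (CLIP -12 29): clip(5,-12,29)=5, clip(5,-12,29)=5, clip(3,-12,29)=3, clip(8,-12,29)=8, clip(10,-12,29)=10, clip(11,-12,29)=11, clip(18,-12,29)=18 -> [5, 5, 3, 8, 10, 11, 18]
Stage 3 (DIFF): s[0]=5, 5-5=0, 3-5=-2, 8-3=5, 10-8=2, 11-10=1, 18-11=7 -> [5, 0, -2, 5, 2, 1, 7]
Output sum: 18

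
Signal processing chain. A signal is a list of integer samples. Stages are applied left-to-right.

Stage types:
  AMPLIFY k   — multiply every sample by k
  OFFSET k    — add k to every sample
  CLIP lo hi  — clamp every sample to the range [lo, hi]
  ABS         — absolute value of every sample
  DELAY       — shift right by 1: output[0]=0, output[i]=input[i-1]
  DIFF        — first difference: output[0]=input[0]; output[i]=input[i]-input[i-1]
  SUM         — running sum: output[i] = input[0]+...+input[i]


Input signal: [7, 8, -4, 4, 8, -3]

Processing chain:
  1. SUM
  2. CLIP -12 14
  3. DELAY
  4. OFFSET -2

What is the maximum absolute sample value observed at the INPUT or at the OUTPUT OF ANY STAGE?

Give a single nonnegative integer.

Input: [7, 8, -4, 4, 8, -3] (max |s|=8)
Stage 1 (SUM): sum[0..0]=7, sum[0..1]=15, sum[0..2]=11, sum[0..3]=15, sum[0..4]=23, sum[0..5]=20 -> [7, 15, 11, 15, 23, 20] (max |s|=23)
Stage 2 (CLIP -12 14): clip(7,-12,14)=7, clip(15,-12,14)=14, clip(11,-12,14)=11, clip(15,-12,14)=14, clip(23,-12,14)=14, clip(20,-12,14)=14 -> [7, 14, 11, 14, 14, 14] (max |s|=14)
Stage 3 (DELAY): [0, 7, 14, 11, 14, 14] = [0, 7, 14, 11, 14, 14] -> [0, 7, 14, 11, 14, 14] (max |s|=14)
Stage 4 (OFFSET -2): 0+-2=-2, 7+-2=5, 14+-2=12, 11+-2=9, 14+-2=12, 14+-2=12 -> [-2, 5, 12, 9, 12, 12] (max |s|=12)
Overall max amplitude: 23

Answer: 23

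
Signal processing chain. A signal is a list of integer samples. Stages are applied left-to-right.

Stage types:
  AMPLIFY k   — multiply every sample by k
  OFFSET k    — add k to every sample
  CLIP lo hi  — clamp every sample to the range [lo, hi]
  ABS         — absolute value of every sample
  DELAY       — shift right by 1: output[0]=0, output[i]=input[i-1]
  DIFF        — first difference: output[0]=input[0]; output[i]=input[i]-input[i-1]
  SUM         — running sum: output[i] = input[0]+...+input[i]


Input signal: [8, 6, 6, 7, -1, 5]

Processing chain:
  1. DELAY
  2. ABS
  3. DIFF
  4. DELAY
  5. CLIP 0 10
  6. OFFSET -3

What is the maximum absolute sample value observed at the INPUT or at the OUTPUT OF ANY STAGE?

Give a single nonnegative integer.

Answer: 8

Derivation:
Input: [8, 6, 6, 7, -1, 5] (max |s|=8)
Stage 1 (DELAY): [0, 8, 6, 6, 7, -1] = [0, 8, 6, 6, 7, -1] -> [0, 8, 6, 6, 7, -1] (max |s|=8)
Stage 2 (ABS): |0|=0, |8|=8, |6|=6, |6|=6, |7|=7, |-1|=1 -> [0, 8, 6, 6, 7, 1] (max |s|=8)
Stage 3 (DIFF): s[0]=0, 8-0=8, 6-8=-2, 6-6=0, 7-6=1, 1-7=-6 -> [0, 8, -2, 0, 1, -6] (max |s|=8)
Stage 4 (DELAY): [0, 0, 8, -2, 0, 1] = [0, 0, 8, -2, 0, 1] -> [0, 0, 8, -2, 0, 1] (max |s|=8)
Stage 5 (CLIP 0 10): clip(0,0,10)=0, clip(0,0,10)=0, clip(8,0,10)=8, clip(-2,0,10)=0, clip(0,0,10)=0, clip(1,0,10)=1 -> [0, 0, 8, 0, 0, 1] (max |s|=8)
Stage 6 (OFFSET -3): 0+-3=-3, 0+-3=-3, 8+-3=5, 0+-3=-3, 0+-3=-3, 1+-3=-2 -> [-3, -3, 5, -3, -3, -2] (max |s|=5)
Overall max amplitude: 8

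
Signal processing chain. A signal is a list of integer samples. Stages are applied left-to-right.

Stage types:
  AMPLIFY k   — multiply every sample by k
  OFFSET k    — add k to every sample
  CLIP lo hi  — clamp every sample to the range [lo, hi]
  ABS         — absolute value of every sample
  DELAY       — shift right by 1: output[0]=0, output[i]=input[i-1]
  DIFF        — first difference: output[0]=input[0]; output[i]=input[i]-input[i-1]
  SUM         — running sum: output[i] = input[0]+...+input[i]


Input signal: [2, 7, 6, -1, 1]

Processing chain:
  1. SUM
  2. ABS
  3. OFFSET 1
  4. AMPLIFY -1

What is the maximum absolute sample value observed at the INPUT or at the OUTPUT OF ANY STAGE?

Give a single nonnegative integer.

Answer: 16

Derivation:
Input: [2, 7, 6, -1, 1] (max |s|=7)
Stage 1 (SUM): sum[0..0]=2, sum[0..1]=9, sum[0..2]=15, sum[0..3]=14, sum[0..4]=15 -> [2, 9, 15, 14, 15] (max |s|=15)
Stage 2 (ABS): |2|=2, |9|=9, |15|=15, |14|=14, |15|=15 -> [2, 9, 15, 14, 15] (max |s|=15)
Stage 3 (OFFSET 1): 2+1=3, 9+1=10, 15+1=16, 14+1=15, 15+1=16 -> [3, 10, 16, 15, 16] (max |s|=16)
Stage 4 (AMPLIFY -1): 3*-1=-3, 10*-1=-10, 16*-1=-16, 15*-1=-15, 16*-1=-16 -> [-3, -10, -16, -15, -16] (max |s|=16)
Overall max amplitude: 16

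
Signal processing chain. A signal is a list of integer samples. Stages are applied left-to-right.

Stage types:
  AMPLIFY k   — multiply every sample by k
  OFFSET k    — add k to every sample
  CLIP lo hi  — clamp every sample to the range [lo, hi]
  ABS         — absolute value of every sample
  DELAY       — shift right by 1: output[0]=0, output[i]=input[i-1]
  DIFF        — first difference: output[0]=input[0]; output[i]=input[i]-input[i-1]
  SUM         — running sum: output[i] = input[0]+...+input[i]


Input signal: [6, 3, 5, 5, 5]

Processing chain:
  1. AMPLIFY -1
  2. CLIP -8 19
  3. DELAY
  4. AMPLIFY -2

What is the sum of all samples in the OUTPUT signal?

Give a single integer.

Answer: 38

Derivation:
Input: [6, 3, 5, 5, 5]
Stage 1 (AMPLIFY -1): 6*-1=-6, 3*-1=-3, 5*-1=-5, 5*-1=-5, 5*-1=-5 -> [-6, -3, -5, -5, -5]
Stage 2 (CLIP -8 19): clip(-6,-8,19)=-6, clip(-3,-8,19)=-3, clip(-5,-8,19)=-5, clip(-5,-8,19)=-5, clip(-5,-8,19)=-5 -> [-6, -3, -5, -5, -5]
Stage 3 (DELAY): [0, -6, -3, -5, -5] = [0, -6, -3, -5, -5] -> [0, -6, -3, -5, -5]
Stage 4 (AMPLIFY -2): 0*-2=0, -6*-2=12, -3*-2=6, -5*-2=10, -5*-2=10 -> [0, 12, 6, 10, 10]
Output sum: 38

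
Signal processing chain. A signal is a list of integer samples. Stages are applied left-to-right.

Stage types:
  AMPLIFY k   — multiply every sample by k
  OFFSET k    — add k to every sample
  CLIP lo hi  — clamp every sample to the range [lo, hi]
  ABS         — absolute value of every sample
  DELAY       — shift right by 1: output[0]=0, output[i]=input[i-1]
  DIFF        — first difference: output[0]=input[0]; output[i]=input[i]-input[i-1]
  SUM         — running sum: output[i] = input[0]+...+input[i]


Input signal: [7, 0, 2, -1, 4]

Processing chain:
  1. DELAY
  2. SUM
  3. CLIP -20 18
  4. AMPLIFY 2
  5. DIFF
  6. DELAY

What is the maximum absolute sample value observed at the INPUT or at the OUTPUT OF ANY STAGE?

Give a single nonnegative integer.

Input: [7, 0, 2, -1, 4] (max |s|=7)
Stage 1 (DELAY): [0, 7, 0, 2, -1] = [0, 7, 0, 2, -1] -> [0, 7, 0, 2, -1] (max |s|=7)
Stage 2 (SUM): sum[0..0]=0, sum[0..1]=7, sum[0..2]=7, sum[0..3]=9, sum[0..4]=8 -> [0, 7, 7, 9, 8] (max |s|=9)
Stage 3 (CLIP -20 18): clip(0,-20,18)=0, clip(7,-20,18)=7, clip(7,-20,18)=7, clip(9,-20,18)=9, clip(8,-20,18)=8 -> [0, 7, 7, 9, 8] (max |s|=9)
Stage 4 (AMPLIFY 2): 0*2=0, 7*2=14, 7*2=14, 9*2=18, 8*2=16 -> [0, 14, 14, 18, 16] (max |s|=18)
Stage 5 (DIFF): s[0]=0, 14-0=14, 14-14=0, 18-14=4, 16-18=-2 -> [0, 14, 0, 4, -2] (max |s|=14)
Stage 6 (DELAY): [0, 0, 14, 0, 4] = [0, 0, 14, 0, 4] -> [0, 0, 14, 0, 4] (max |s|=14)
Overall max amplitude: 18

Answer: 18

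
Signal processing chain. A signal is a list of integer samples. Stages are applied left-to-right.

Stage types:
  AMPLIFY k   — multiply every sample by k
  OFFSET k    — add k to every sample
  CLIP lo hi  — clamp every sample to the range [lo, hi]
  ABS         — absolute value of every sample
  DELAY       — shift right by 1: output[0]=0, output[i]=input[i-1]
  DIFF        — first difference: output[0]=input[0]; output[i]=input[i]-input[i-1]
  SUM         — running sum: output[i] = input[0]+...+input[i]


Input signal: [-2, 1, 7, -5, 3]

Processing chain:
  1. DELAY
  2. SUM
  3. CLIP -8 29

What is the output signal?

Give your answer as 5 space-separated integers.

Answer: 0 -2 -1 6 1

Derivation:
Input: [-2, 1, 7, -5, 3]
Stage 1 (DELAY): [0, -2, 1, 7, -5] = [0, -2, 1, 7, -5] -> [0, -2, 1, 7, -5]
Stage 2 (SUM): sum[0..0]=0, sum[0..1]=-2, sum[0..2]=-1, sum[0..3]=6, sum[0..4]=1 -> [0, -2, -1, 6, 1]
Stage 3 (CLIP -8 29): clip(0,-8,29)=0, clip(-2,-8,29)=-2, clip(-1,-8,29)=-1, clip(6,-8,29)=6, clip(1,-8,29)=1 -> [0, -2, -1, 6, 1]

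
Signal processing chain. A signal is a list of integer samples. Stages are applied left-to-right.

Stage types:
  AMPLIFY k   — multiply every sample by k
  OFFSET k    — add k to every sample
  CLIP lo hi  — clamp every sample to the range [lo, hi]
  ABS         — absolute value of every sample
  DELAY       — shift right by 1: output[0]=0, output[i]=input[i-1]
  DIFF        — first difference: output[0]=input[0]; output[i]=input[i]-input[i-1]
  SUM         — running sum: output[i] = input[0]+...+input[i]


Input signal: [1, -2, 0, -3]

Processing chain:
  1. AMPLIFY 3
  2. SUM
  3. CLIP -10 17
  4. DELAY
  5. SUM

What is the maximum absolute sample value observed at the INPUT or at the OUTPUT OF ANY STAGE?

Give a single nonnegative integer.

Answer: 12

Derivation:
Input: [1, -2, 0, -3] (max |s|=3)
Stage 1 (AMPLIFY 3): 1*3=3, -2*3=-6, 0*3=0, -3*3=-9 -> [3, -6, 0, -9] (max |s|=9)
Stage 2 (SUM): sum[0..0]=3, sum[0..1]=-3, sum[0..2]=-3, sum[0..3]=-12 -> [3, -3, -3, -12] (max |s|=12)
Stage 3 (CLIP -10 17): clip(3,-10,17)=3, clip(-3,-10,17)=-3, clip(-3,-10,17)=-3, clip(-12,-10,17)=-10 -> [3, -3, -3, -10] (max |s|=10)
Stage 4 (DELAY): [0, 3, -3, -3] = [0, 3, -3, -3] -> [0, 3, -3, -3] (max |s|=3)
Stage 5 (SUM): sum[0..0]=0, sum[0..1]=3, sum[0..2]=0, sum[0..3]=-3 -> [0, 3, 0, -3] (max |s|=3)
Overall max amplitude: 12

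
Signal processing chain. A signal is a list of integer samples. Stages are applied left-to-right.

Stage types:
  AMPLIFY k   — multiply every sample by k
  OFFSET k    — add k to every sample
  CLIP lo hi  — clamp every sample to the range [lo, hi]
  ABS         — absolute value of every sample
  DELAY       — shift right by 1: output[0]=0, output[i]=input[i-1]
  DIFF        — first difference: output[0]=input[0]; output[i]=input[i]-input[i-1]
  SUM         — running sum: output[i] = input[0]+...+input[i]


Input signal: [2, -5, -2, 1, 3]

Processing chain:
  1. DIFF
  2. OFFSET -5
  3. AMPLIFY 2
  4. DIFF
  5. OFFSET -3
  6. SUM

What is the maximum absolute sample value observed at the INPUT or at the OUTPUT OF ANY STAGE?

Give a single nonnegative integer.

Input: [2, -5, -2, 1, 3] (max |s|=5)
Stage 1 (DIFF): s[0]=2, -5-2=-7, -2--5=3, 1--2=3, 3-1=2 -> [2, -7, 3, 3, 2] (max |s|=7)
Stage 2 (OFFSET -5): 2+-5=-3, -7+-5=-12, 3+-5=-2, 3+-5=-2, 2+-5=-3 -> [-3, -12, -2, -2, -3] (max |s|=12)
Stage 3 (AMPLIFY 2): -3*2=-6, -12*2=-24, -2*2=-4, -2*2=-4, -3*2=-6 -> [-6, -24, -4, -4, -6] (max |s|=24)
Stage 4 (DIFF): s[0]=-6, -24--6=-18, -4--24=20, -4--4=0, -6--4=-2 -> [-6, -18, 20, 0, -2] (max |s|=20)
Stage 5 (OFFSET -3): -6+-3=-9, -18+-3=-21, 20+-3=17, 0+-3=-3, -2+-3=-5 -> [-9, -21, 17, -3, -5] (max |s|=21)
Stage 6 (SUM): sum[0..0]=-9, sum[0..1]=-30, sum[0..2]=-13, sum[0..3]=-16, sum[0..4]=-21 -> [-9, -30, -13, -16, -21] (max |s|=30)
Overall max amplitude: 30

Answer: 30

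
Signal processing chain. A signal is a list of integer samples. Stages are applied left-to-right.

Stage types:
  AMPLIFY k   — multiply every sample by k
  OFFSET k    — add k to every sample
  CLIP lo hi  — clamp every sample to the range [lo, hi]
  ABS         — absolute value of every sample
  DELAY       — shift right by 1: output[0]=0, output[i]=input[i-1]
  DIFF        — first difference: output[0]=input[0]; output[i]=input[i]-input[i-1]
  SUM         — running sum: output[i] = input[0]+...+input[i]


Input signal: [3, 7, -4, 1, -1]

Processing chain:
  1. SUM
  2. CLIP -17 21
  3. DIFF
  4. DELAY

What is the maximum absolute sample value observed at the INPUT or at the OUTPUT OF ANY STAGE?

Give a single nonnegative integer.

Answer: 10

Derivation:
Input: [3, 7, -4, 1, -1] (max |s|=7)
Stage 1 (SUM): sum[0..0]=3, sum[0..1]=10, sum[0..2]=6, sum[0..3]=7, sum[0..4]=6 -> [3, 10, 6, 7, 6] (max |s|=10)
Stage 2 (CLIP -17 21): clip(3,-17,21)=3, clip(10,-17,21)=10, clip(6,-17,21)=6, clip(7,-17,21)=7, clip(6,-17,21)=6 -> [3, 10, 6, 7, 6] (max |s|=10)
Stage 3 (DIFF): s[0]=3, 10-3=7, 6-10=-4, 7-6=1, 6-7=-1 -> [3, 7, -4, 1, -1] (max |s|=7)
Stage 4 (DELAY): [0, 3, 7, -4, 1] = [0, 3, 7, -4, 1] -> [0, 3, 7, -4, 1] (max |s|=7)
Overall max amplitude: 10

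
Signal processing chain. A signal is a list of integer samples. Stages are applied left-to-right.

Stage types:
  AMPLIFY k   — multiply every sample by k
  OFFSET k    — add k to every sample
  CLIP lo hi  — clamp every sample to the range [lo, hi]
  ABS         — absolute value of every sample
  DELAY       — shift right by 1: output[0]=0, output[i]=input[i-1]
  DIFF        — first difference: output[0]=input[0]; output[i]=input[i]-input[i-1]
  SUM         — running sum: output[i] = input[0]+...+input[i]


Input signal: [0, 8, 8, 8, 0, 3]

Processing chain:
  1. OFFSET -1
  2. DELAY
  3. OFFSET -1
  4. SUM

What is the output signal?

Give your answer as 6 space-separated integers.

Input: [0, 8, 8, 8, 0, 3]
Stage 1 (OFFSET -1): 0+-1=-1, 8+-1=7, 8+-1=7, 8+-1=7, 0+-1=-1, 3+-1=2 -> [-1, 7, 7, 7, -1, 2]
Stage 2 (DELAY): [0, -1, 7, 7, 7, -1] = [0, -1, 7, 7, 7, -1] -> [0, -1, 7, 7, 7, -1]
Stage 3 (OFFSET -1): 0+-1=-1, -1+-1=-2, 7+-1=6, 7+-1=6, 7+-1=6, -1+-1=-2 -> [-1, -2, 6, 6, 6, -2]
Stage 4 (SUM): sum[0..0]=-1, sum[0..1]=-3, sum[0..2]=3, sum[0..3]=9, sum[0..4]=15, sum[0..5]=13 -> [-1, -3, 3, 9, 15, 13]

Answer: -1 -3 3 9 15 13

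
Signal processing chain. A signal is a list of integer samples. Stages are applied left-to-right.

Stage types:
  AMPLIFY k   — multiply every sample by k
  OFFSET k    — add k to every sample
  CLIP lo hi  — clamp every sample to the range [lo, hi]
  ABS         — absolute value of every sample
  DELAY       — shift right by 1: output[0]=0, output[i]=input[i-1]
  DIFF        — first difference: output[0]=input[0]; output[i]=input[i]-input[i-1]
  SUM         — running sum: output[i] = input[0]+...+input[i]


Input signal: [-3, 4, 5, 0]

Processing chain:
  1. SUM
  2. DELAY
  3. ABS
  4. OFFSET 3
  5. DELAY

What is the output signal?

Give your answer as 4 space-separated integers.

Input: [-3, 4, 5, 0]
Stage 1 (SUM): sum[0..0]=-3, sum[0..1]=1, sum[0..2]=6, sum[0..3]=6 -> [-3, 1, 6, 6]
Stage 2 (DELAY): [0, -3, 1, 6] = [0, -3, 1, 6] -> [0, -3, 1, 6]
Stage 3 (ABS): |0|=0, |-3|=3, |1|=1, |6|=6 -> [0, 3, 1, 6]
Stage 4 (OFFSET 3): 0+3=3, 3+3=6, 1+3=4, 6+3=9 -> [3, 6, 4, 9]
Stage 5 (DELAY): [0, 3, 6, 4] = [0, 3, 6, 4] -> [0, 3, 6, 4]

Answer: 0 3 6 4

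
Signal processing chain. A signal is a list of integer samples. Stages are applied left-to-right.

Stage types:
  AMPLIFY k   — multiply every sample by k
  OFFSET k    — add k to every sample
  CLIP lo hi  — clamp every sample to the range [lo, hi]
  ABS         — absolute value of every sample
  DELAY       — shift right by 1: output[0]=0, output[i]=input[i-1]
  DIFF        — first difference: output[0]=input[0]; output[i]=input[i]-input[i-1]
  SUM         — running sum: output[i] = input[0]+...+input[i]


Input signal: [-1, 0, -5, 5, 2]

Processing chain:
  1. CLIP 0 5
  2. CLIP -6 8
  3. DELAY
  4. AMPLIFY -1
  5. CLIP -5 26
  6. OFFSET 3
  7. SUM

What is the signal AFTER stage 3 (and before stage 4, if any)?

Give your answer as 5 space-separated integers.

Input: [-1, 0, -5, 5, 2]
Stage 1 (CLIP 0 5): clip(-1,0,5)=0, clip(0,0,5)=0, clip(-5,0,5)=0, clip(5,0,5)=5, clip(2,0,5)=2 -> [0, 0, 0, 5, 2]
Stage 2 (CLIP -6 8): clip(0,-6,8)=0, clip(0,-6,8)=0, clip(0,-6,8)=0, clip(5,-6,8)=5, clip(2,-6,8)=2 -> [0, 0, 0, 5, 2]
Stage 3 (DELAY): [0, 0, 0, 0, 5] = [0, 0, 0, 0, 5] -> [0, 0, 0, 0, 5]

Answer: 0 0 0 0 5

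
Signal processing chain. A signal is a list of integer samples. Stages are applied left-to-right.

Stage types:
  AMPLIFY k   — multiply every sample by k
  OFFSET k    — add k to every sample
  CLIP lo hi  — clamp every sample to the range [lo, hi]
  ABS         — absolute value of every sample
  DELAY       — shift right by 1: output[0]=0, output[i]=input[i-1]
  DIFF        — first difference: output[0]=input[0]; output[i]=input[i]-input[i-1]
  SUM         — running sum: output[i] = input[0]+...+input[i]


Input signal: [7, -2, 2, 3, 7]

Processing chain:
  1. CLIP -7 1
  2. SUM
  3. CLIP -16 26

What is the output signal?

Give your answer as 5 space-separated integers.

Answer: 1 -1 0 1 2

Derivation:
Input: [7, -2, 2, 3, 7]
Stage 1 (CLIP -7 1): clip(7,-7,1)=1, clip(-2,-7,1)=-2, clip(2,-7,1)=1, clip(3,-7,1)=1, clip(7,-7,1)=1 -> [1, -2, 1, 1, 1]
Stage 2 (SUM): sum[0..0]=1, sum[0..1]=-1, sum[0..2]=0, sum[0..3]=1, sum[0..4]=2 -> [1, -1, 0, 1, 2]
Stage 3 (CLIP -16 26): clip(1,-16,26)=1, clip(-1,-16,26)=-1, clip(0,-16,26)=0, clip(1,-16,26)=1, clip(2,-16,26)=2 -> [1, -1, 0, 1, 2]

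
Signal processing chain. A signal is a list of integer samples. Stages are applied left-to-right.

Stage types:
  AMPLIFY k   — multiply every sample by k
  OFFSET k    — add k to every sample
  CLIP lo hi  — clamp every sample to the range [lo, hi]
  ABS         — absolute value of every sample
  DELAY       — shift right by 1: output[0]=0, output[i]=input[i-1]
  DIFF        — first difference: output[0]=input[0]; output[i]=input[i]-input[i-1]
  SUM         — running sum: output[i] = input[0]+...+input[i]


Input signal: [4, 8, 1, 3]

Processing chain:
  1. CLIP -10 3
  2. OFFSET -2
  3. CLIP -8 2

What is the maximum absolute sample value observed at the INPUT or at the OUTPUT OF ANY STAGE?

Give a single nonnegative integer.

Input: [4, 8, 1, 3] (max |s|=8)
Stage 1 (CLIP -10 3): clip(4,-10,3)=3, clip(8,-10,3)=3, clip(1,-10,3)=1, clip(3,-10,3)=3 -> [3, 3, 1, 3] (max |s|=3)
Stage 2 (OFFSET -2): 3+-2=1, 3+-2=1, 1+-2=-1, 3+-2=1 -> [1, 1, -1, 1] (max |s|=1)
Stage 3 (CLIP -8 2): clip(1,-8,2)=1, clip(1,-8,2)=1, clip(-1,-8,2)=-1, clip(1,-8,2)=1 -> [1, 1, -1, 1] (max |s|=1)
Overall max amplitude: 8

Answer: 8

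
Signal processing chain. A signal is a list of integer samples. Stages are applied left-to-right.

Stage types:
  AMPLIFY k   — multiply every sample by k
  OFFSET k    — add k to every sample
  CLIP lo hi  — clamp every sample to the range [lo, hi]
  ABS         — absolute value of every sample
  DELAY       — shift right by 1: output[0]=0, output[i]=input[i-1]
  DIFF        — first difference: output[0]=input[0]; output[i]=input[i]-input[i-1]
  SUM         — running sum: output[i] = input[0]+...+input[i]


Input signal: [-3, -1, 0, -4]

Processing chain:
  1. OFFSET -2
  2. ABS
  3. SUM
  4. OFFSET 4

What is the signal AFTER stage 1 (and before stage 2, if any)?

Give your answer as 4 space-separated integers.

Input: [-3, -1, 0, -4]
Stage 1 (OFFSET -2): -3+-2=-5, -1+-2=-3, 0+-2=-2, -4+-2=-6 -> [-5, -3, -2, -6]

Answer: -5 -3 -2 -6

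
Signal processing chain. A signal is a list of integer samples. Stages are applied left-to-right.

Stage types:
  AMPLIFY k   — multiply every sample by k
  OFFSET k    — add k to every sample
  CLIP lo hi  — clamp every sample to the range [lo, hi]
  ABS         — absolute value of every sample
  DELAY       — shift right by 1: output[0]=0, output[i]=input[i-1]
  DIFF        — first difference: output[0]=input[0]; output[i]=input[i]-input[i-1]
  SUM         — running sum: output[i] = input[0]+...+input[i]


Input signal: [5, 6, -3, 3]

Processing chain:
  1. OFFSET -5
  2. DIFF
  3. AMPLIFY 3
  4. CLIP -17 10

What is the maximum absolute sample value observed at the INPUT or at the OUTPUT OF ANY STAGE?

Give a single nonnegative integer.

Answer: 27

Derivation:
Input: [5, 6, -3, 3] (max |s|=6)
Stage 1 (OFFSET -5): 5+-5=0, 6+-5=1, -3+-5=-8, 3+-5=-2 -> [0, 1, -8, -2] (max |s|=8)
Stage 2 (DIFF): s[0]=0, 1-0=1, -8-1=-9, -2--8=6 -> [0, 1, -9, 6] (max |s|=9)
Stage 3 (AMPLIFY 3): 0*3=0, 1*3=3, -9*3=-27, 6*3=18 -> [0, 3, -27, 18] (max |s|=27)
Stage 4 (CLIP -17 10): clip(0,-17,10)=0, clip(3,-17,10)=3, clip(-27,-17,10)=-17, clip(18,-17,10)=10 -> [0, 3, -17, 10] (max |s|=17)
Overall max amplitude: 27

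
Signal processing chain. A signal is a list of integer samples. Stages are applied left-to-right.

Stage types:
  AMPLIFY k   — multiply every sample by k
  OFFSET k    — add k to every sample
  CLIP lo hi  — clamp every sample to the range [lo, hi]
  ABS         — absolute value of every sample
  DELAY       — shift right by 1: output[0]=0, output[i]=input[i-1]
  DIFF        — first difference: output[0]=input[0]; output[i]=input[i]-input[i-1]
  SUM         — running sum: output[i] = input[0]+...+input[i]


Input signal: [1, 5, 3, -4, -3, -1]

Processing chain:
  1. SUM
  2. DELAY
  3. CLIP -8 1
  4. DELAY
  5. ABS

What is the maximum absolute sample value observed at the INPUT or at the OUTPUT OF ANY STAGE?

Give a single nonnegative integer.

Answer: 9

Derivation:
Input: [1, 5, 3, -4, -3, -1] (max |s|=5)
Stage 1 (SUM): sum[0..0]=1, sum[0..1]=6, sum[0..2]=9, sum[0..3]=5, sum[0..4]=2, sum[0..5]=1 -> [1, 6, 9, 5, 2, 1] (max |s|=9)
Stage 2 (DELAY): [0, 1, 6, 9, 5, 2] = [0, 1, 6, 9, 5, 2] -> [0, 1, 6, 9, 5, 2] (max |s|=9)
Stage 3 (CLIP -8 1): clip(0,-8,1)=0, clip(1,-8,1)=1, clip(6,-8,1)=1, clip(9,-8,1)=1, clip(5,-8,1)=1, clip(2,-8,1)=1 -> [0, 1, 1, 1, 1, 1] (max |s|=1)
Stage 4 (DELAY): [0, 0, 1, 1, 1, 1] = [0, 0, 1, 1, 1, 1] -> [0, 0, 1, 1, 1, 1] (max |s|=1)
Stage 5 (ABS): |0|=0, |0|=0, |1|=1, |1|=1, |1|=1, |1|=1 -> [0, 0, 1, 1, 1, 1] (max |s|=1)
Overall max amplitude: 9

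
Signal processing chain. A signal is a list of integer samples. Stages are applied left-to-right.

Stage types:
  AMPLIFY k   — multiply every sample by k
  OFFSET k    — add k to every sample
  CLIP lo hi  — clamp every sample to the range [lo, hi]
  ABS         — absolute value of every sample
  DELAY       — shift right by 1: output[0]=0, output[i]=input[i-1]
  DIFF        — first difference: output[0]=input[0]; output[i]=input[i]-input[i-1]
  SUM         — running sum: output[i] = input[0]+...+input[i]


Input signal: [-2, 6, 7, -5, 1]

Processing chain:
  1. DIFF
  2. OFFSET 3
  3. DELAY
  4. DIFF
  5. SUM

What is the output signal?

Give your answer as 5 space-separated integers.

Input: [-2, 6, 7, -5, 1]
Stage 1 (DIFF): s[0]=-2, 6--2=8, 7-6=1, -5-7=-12, 1--5=6 -> [-2, 8, 1, -12, 6]
Stage 2 (OFFSET 3): -2+3=1, 8+3=11, 1+3=4, -12+3=-9, 6+3=9 -> [1, 11, 4, -9, 9]
Stage 3 (DELAY): [0, 1, 11, 4, -9] = [0, 1, 11, 4, -9] -> [0, 1, 11, 4, -9]
Stage 4 (DIFF): s[0]=0, 1-0=1, 11-1=10, 4-11=-7, -9-4=-13 -> [0, 1, 10, -7, -13]
Stage 5 (SUM): sum[0..0]=0, sum[0..1]=1, sum[0..2]=11, sum[0..3]=4, sum[0..4]=-9 -> [0, 1, 11, 4, -9]

Answer: 0 1 11 4 -9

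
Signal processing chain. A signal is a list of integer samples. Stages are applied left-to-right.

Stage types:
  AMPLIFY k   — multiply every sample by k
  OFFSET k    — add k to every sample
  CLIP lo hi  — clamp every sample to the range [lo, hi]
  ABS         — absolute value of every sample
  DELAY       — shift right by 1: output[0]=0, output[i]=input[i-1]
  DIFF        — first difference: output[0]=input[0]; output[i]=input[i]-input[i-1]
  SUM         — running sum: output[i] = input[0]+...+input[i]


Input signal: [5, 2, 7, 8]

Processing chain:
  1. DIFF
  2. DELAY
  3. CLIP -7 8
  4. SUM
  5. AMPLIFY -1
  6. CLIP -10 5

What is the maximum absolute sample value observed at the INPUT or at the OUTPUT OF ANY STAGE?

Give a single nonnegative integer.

Input: [5, 2, 7, 8] (max |s|=8)
Stage 1 (DIFF): s[0]=5, 2-5=-3, 7-2=5, 8-7=1 -> [5, -3, 5, 1] (max |s|=5)
Stage 2 (DELAY): [0, 5, -3, 5] = [0, 5, -3, 5] -> [0, 5, -3, 5] (max |s|=5)
Stage 3 (CLIP -7 8): clip(0,-7,8)=0, clip(5,-7,8)=5, clip(-3,-7,8)=-3, clip(5,-7,8)=5 -> [0, 5, -3, 5] (max |s|=5)
Stage 4 (SUM): sum[0..0]=0, sum[0..1]=5, sum[0..2]=2, sum[0..3]=7 -> [0, 5, 2, 7] (max |s|=7)
Stage 5 (AMPLIFY -1): 0*-1=0, 5*-1=-5, 2*-1=-2, 7*-1=-7 -> [0, -5, -2, -7] (max |s|=7)
Stage 6 (CLIP -10 5): clip(0,-10,5)=0, clip(-5,-10,5)=-5, clip(-2,-10,5)=-2, clip(-7,-10,5)=-7 -> [0, -5, -2, -7] (max |s|=7)
Overall max amplitude: 8

Answer: 8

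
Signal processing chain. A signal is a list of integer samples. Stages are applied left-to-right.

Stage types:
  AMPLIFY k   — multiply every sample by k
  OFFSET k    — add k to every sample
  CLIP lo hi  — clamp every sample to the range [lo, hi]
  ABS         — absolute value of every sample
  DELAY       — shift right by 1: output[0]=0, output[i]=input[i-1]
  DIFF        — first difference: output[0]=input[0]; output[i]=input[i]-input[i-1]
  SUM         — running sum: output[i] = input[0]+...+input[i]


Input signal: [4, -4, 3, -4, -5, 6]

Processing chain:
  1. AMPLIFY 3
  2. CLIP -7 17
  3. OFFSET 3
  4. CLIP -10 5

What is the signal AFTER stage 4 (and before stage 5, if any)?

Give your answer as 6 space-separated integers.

Answer: 5 -4 5 -4 -4 5

Derivation:
Input: [4, -4, 3, -4, -5, 6]
Stage 1 (AMPLIFY 3): 4*3=12, -4*3=-12, 3*3=9, -4*3=-12, -5*3=-15, 6*3=18 -> [12, -12, 9, -12, -15, 18]
Stage 2 (CLIP -7 17): clip(12,-7,17)=12, clip(-12,-7,17)=-7, clip(9,-7,17)=9, clip(-12,-7,17)=-7, clip(-15,-7,17)=-7, clip(18,-7,17)=17 -> [12, -7, 9, -7, -7, 17]
Stage 3 (OFFSET 3): 12+3=15, -7+3=-4, 9+3=12, -7+3=-4, -7+3=-4, 17+3=20 -> [15, -4, 12, -4, -4, 20]
Stage 4 (CLIP -10 5): clip(15,-10,5)=5, clip(-4,-10,5)=-4, clip(12,-10,5)=5, clip(-4,-10,5)=-4, clip(-4,-10,5)=-4, clip(20,-10,5)=5 -> [5, -4, 5, -4, -4, 5]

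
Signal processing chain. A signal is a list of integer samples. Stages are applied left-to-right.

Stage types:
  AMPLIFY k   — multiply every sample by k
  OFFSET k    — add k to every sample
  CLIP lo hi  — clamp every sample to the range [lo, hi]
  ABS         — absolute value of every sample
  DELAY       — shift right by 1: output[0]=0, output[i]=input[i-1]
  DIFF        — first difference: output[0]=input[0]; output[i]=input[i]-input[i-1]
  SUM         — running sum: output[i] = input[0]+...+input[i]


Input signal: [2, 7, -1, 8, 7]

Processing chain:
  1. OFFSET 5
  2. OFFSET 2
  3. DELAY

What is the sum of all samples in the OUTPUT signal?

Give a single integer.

Input: [2, 7, -1, 8, 7]
Stage 1 (OFFSET 5): 2+5=7, 7+5=12, -1+5=4, 8+5=13, 7+5=12 -> [7, 12, 4, 13, 12]
Stage 2 (OFFSET 2): 7+2=9, 12+2=14, 4+2=6, 13+2=15, 12+2=14 -> [9, 14, 6, 15, 14]
Stage 3 (DELAY): [0, 9, 14, 6, 15] = [0, 9, 14, 6, 15] -> [0, 9, 14, 6, 15]
Output sum: 44

Answer: 44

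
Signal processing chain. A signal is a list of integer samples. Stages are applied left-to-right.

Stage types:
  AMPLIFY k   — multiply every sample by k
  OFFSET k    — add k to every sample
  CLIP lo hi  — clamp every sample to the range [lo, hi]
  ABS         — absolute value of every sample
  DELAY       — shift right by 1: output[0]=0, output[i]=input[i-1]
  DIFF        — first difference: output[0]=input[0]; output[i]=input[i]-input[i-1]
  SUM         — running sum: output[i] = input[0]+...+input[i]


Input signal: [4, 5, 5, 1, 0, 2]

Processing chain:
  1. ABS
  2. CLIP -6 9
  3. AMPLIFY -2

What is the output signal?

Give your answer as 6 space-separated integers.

Answer: -8 -10 -10 -2 0 -4

Derivation:
Input: [4, 5, 5, 1, 0, 2]
Stage 1 (ABS): |4|=4, |5|=5, |5|=5, |1|=1, |0|=0, |2|=2 -> [4, 5, 5, 1, 0, 2]
Stage 2 (CLIP -6 9): clip(4,-6,9)=4, clip(5,-6,9)=5, clip(5,-6,9)=5, clip(1,-6,9)=1, clip(0,-6,9)=0, clip(2,-6,9)=2 -> [4, 5, 5, 1, 0, 2]
Stage 3 (AMPLIFY -2): 4*-2=-8, 5*-2=-10, 5*-2=-10, 1*-2=-2, 0*-2=0, 2*-2=-4 -> [-8, -10, -10, -2, 0, -4]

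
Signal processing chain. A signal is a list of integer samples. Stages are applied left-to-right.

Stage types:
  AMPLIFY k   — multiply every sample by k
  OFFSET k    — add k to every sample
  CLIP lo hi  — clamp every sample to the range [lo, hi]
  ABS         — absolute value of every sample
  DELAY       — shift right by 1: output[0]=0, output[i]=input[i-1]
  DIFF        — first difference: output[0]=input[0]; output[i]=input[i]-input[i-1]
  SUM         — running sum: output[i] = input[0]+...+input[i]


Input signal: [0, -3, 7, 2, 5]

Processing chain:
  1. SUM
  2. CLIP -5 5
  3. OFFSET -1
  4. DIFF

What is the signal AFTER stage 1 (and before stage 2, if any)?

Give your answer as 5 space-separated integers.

Answer: 0 -3 4 6 11

Derivation:
Input: [0, -3, 7, 2, 5]
Stage 1 (SUM): sum[0..0]=0, sum[0..1]=-3, sum[0..2]=4, sum[0..3]=6, sum[0..4]=11 -> [0, -3, 4, 6, 11]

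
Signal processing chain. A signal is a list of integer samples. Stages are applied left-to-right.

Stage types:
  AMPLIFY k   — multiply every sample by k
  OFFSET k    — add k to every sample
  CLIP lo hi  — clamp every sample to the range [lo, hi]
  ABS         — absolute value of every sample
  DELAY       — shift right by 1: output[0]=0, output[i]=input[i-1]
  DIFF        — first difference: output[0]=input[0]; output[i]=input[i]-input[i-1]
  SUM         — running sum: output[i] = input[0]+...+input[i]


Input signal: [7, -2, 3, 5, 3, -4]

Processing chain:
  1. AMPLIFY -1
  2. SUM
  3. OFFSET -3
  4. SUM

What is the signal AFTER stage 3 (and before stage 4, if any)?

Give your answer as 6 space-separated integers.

Input: [7, -2, 3, 5, 3, -4]
Stage 1 (AMPLIFY -1): 7*-1=-7, -2*-1=2, 3*-1=-3, 5*-1=-5, 3*-1=-3, -4*-1=4 -> [-7, 2, -3, -5, -3, 4]
Stage 2 (SUM): sum[0..0]=-7, sum[0..1]=-5, sum[0..2]=-8, sum[0..3]=-13, sum[0..4]=-16, sum[0..5]=-12 -> [-7, -5, -8, -13, -16, -12]
Stage 3 (OFFSET -3): -7+-3=-10, -5+-3=-8, -8+-3=-11, -13+-3=-16, -16+-3=-19, -12+-3=-15 -> [-10, -8, -11, -16, -19, -15]

Answer: -10 -8 -11 -16 -19 -15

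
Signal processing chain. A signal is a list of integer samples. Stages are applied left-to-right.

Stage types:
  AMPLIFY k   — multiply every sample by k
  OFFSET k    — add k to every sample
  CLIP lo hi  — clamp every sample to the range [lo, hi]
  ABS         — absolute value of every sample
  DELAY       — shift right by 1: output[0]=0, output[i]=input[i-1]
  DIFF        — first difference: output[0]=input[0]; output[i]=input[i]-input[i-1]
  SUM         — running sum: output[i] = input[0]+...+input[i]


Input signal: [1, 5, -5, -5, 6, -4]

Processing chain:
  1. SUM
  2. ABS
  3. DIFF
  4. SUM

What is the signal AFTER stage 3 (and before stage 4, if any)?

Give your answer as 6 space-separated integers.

Answer: 1 5 -5 3 -2 0

Derivation:
Input: [1, 5, -5, -5, 6, -4]
Stage 1 (SUM): sum[0..0]=1, sum[0..1]=6, sum[0..2]=1, sum[0..3]=-4, sum[0..4]=2, sum[0..5]=-2 -> [1, 6, 1, -4, 2, -2]
Stage 2 (ABS): |1|=1, |6|=6, |1|=1, |-4|=4, |2|=2, |-2|=2 -> [1, 6, 1, 4, 2, 2]
Stage 3 (DIFF): s[0]=1, 6-1=5, 1-6=-5, 4-1=3, 2-4=-2, 2-2=0 -> [1, 5, -5, 3, -2, 0]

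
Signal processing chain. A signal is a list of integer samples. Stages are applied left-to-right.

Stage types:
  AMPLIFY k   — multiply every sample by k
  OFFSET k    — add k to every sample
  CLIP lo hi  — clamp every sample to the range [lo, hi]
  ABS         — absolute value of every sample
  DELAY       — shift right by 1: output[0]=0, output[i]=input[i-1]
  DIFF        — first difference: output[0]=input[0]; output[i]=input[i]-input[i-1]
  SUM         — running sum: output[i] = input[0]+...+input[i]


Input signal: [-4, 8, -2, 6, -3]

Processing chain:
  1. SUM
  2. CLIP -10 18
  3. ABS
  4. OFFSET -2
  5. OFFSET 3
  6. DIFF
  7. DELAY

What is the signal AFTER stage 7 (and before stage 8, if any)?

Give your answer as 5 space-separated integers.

Input: [-4, 8, -2, 6, -3]
Stage 1 (SUM): sum[0..0]=-4, sum[0..1]=4, sum[0..2]=2, sum[0..3]=8, sum[0..4]=5 -> [-4, 4, 2, 8, 5]
Stage 2 (CLIP -10 18): clip(-4,-10,18)=-4, clip(4,-10,18)=4, clip(2,-10,18)=2, clip(8,-10,18)=8, clip(5,-10,18)=5 -> [-4, 4, 2, 8, 5]
Stage 3 (ABS): |-4|=4, |4|=4, |2|=2, |8|=8, |5|=5 -> [4, 4, 2, 8, 5]
Stage 4 (OFFSET -2): 4+-2=2, 4+-2=2, 2+-2=0, 8+-2=6, 5+-2=3 -> [2, 2, 0, 6, 3]
Stage 5 (OFFSET 3): 2+3=5, 2+3=5, 0+3=3, 6+3=9, 3+3=6 -> [5, 5, 3, 9, 6]
Stage 6 (DIFF): s[0]=5, 5-5=0, 3-5=-2, 9-3=6, 6-9=-3 -> [5, 0, -2, 6, -3]
Stage 7 (DELAY): [0, 5, 0, -2, 6] = [0, 5, 0, -2, 6] -> [0, 5, 0, -2, 6]

Answer: 0 5 0 -2 6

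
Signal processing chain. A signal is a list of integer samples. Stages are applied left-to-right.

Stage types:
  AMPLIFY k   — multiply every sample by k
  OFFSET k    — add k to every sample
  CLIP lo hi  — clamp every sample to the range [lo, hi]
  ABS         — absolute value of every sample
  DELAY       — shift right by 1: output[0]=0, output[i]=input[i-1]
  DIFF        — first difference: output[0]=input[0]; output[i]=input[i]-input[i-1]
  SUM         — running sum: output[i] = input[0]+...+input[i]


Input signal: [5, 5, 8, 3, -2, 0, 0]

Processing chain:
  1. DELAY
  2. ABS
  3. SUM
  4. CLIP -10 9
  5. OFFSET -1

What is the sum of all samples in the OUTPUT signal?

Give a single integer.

Answer: 43

Derivation:
Input: [5, 5, 8, 3, -2, 0, 0]
Stage 1 (DELAY): [0, 5, 5, 8, 3, -2, 0] = [0, 5, 5, 8, 3, -2, 0] -> [0, 5, 5, 8, 3, -2, 0]
Stage 2 (ABS): |0|=0, |5|=5, |5|=5, |8|=8, |3|=3, |-2|=2, |0|=0 -> [0, 5, 5, 8, 3, 2, 0]
Stage 3 (SUM): sum[0..0]=0, sum[0..1]=5, sum[0..2]=10, sum[0..3]=18, sum[0..4]=21, sum[0..5]=23, sum[0..6]=23 -> [0, 5, 10, 18, 21, 23, 23]
Stage 4 (CLIP -10 9): clip(0,-10,9)=0, clip(5,-10,9)=5, clip(10,-10,9)=9, clip(18,-10,9)=9, clip(21,-10,9)=9, clip(23,-10,9)=9, clip(23,-10,9)=9 -> [0, 5, 9, 9, 9, 9, 9]
Stage 5 (OFFSET -1): 0+-1=-1, 5+-1=4, 9+-1=8, 9+-1=8, 9+-1=8, 9+-1=8, 9+-1=8 -> [-1, 4, 8, 8, 8, 8, 8]
Output sum: 43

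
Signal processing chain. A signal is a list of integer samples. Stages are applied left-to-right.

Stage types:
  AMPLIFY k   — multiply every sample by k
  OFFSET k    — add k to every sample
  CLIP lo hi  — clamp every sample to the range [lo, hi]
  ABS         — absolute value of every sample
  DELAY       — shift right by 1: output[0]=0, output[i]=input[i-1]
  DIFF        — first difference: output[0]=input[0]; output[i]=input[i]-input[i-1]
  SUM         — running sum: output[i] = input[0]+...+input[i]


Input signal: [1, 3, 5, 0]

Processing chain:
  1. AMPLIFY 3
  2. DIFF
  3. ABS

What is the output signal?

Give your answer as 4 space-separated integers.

Input: [1, 3, 5, 0]
Stage 1 (AMPLIFY 3): 1*3=3, 3*3=9, 5*3=15, 0*3=0 -> [3, 9, 15, 0]
Stage 2 (DIFF): s[0]=3, 9-3=6, 15-9=6, 0-15=-15 -> [3, 6, 6, -15]
Stage 3 (ABS): |3|=3, |6|=6, |6|=6, |-15|=15 -> [3, 6, 6, 15]

Answer: 3 6 6 15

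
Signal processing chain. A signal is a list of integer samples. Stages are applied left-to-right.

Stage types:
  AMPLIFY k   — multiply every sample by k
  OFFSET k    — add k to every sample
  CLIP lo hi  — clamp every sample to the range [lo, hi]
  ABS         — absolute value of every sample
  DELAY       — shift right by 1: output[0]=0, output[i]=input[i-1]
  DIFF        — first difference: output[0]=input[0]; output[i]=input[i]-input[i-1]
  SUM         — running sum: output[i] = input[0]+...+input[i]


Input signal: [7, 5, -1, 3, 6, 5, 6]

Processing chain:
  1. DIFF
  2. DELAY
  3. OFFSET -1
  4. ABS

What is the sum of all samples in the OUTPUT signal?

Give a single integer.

Answer: 24

Derivation:
Input: [7, 5, -1, 3, 6, 5, 6]
Stage 1 (DIFF): s[0]=7, 5-7=-2, -1-5=-6, 3--1=4, 6-3=3, 5-6=-1, 6-5=1 -> [7, -2, -6, 4, 3, -1, 1]
Stage 2 (DELAY): [0, 7, -2, -6, 4, 3, -1] = [0, 7, -2, -6, 4, 3, -1] -> [0, 7, -2, -6, 4, 3, -1]
Stage 3 (OFFSET -1): 0+-1=-1, 7+-1=6, -2+-1=-3, -6+-1=-7, 4+-1=3, 3+-1=2, -1+-1=-2 -> [-1, 6, -3, -7, 3, 2, -2]
Stage 4 (ABS): |-1|=1, |6|=6, |-3|=3, |-7|=7, |3|=3, |2|=2, |-2|=2 -> [1, 6, 3, 7, 3, 2, 2]
Output sum: 24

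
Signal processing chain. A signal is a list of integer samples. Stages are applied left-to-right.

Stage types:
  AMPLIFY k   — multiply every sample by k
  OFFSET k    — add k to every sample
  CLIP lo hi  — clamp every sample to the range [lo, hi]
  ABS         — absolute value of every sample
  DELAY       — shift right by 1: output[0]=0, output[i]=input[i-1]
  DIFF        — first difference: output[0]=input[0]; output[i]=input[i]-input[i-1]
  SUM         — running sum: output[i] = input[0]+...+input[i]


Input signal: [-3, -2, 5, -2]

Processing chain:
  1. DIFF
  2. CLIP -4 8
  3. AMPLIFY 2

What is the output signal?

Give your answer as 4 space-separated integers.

Input: [-3, -2, 5, -2]
Stage 1 (DIFF): s[0]=-3, -2--3=1, 5--2=7, -2-5=-7 -> [-3, 1, 7, -7]
Stage 2 (CLIP -4 8): clip(-3,-4,8)=-3, clip(1,-4,8)=1, clip(7,-4,8)=7, clip(-7,-4,8)=-4 -> [-3, 1, 7, -4]
Stage 3 (AMPLIFY 2): -3*2=-6, 1*2=2, 7*2=14, -4*2=-8 -> [-6, 2, 14, -8]

Answer: -6 2 14 -8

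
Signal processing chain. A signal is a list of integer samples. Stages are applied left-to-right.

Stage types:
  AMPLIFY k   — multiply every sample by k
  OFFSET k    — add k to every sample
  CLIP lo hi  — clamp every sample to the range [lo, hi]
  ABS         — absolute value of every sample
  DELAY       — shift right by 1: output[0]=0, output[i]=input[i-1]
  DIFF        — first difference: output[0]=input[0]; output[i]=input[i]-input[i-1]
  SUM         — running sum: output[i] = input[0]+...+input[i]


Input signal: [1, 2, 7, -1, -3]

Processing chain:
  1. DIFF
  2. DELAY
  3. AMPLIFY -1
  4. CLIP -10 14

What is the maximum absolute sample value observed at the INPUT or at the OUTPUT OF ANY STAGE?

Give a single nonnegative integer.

Input: [1, 2, 7, -1, -3] (max |s|=7)
Stage 1 (DIFF): s[0]=1, 2-1=1, 7-2=5, -1-7=-8, -3--1=-2 -> [1, 1, 5, -8, -2] (max |s|=8)
Stage 2 (DELAY): [0, 1, 1, 5, -8] = [0, 1, 1, 5, -8] -> [0, 1, 1, 5, -8] (max |s|=8)
Stage 3 (AMPLIFY -1): 0*-1=0, 1*-1=-1, 1*-1=-1, 5*-1=-5, -8*-1=8 -> [0, -1, -1, -5, 8] (max |s|=8)
Stage 4 (CLIP -10 14): clip(0,-10,14)=0, clip(-1,-10,14)=-1, clip(-1,-10,14)=-1, clip(-5,-10,14)=-5, clip(8,-10,14)=8 -> [0, -1, -1, -5, 8] (max |s|=8)
Overall max amplitude: 8

Answer: 8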